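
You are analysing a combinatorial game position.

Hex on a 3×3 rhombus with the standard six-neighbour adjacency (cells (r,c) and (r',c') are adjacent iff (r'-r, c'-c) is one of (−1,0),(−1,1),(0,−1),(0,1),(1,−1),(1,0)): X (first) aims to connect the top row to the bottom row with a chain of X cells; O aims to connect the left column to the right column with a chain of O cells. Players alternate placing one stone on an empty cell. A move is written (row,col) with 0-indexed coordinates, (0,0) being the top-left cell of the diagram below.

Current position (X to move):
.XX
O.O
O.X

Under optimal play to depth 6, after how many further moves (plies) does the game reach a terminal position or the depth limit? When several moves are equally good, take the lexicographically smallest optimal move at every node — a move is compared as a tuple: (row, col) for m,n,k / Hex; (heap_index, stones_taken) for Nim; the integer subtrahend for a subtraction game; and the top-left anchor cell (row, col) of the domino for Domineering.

p1 X@[.XX/O.O/O.X]: (0,0)[XXX/O.O/O.X]-1* (1,1)[.XX/OXO/O.X]-1 (2,1)[.XX/O.O/OXX]-1
p2 O@[XXX/O.O/O.X]: (1,1)[XXX/OOO/O.X]+1* (2,1)[XXX/O.O/OOX]+1
p3 X@[XXX/OOO/O.X] terminal -1; root [.XX/O.O/O.X] d6

PV length from [.XX/O.O/O.X]: 2 plies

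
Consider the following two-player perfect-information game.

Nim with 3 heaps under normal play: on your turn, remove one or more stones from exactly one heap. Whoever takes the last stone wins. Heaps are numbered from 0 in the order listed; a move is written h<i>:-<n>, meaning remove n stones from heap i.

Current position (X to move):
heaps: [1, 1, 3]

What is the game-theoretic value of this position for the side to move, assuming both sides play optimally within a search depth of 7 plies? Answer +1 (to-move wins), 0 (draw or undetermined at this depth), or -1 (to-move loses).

value((1,1,3), X) = +1

[(1,1,3)] X move#1: h0:-1:-1/(0,1,3), h1:-1:-1/(1,0,3), h2:-1:-1/(1,1,2), h2:-2:-1/(1,1,1), h2:-3:+1/(1,1,0)*
[(1,1,0)] O move#2: h0:-1:-1/(0,1,0)*, h1:-1:-1/(1,0,0)
[(0,1,0)] X move#3: h1:-1:+1/(0,0,0)*
[(0,0,0)] end (terminal -1, O#4); searched (1,1,3) to 7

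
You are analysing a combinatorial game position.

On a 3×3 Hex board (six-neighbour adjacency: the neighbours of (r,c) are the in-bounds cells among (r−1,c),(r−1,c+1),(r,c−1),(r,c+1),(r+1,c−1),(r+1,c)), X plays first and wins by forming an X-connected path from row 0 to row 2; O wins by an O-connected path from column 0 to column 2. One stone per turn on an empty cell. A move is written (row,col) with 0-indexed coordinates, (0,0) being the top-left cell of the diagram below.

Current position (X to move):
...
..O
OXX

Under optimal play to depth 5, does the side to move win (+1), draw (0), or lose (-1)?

value(.../..O/OXX, X) = +1

p1 X@[.../..O/OXX]: (0,0)[X../..O/OXX]-1 (0,1)[.X./..O/OXX]-1 (0,2)[..X/..O/OXX]-1 (1,0)[.../X.O/OXX]-1 (1,1)[.../.XO/OXX]+1*
p2 O@[.../.XO/OXX]: (0,0)[O../.XO/OXX]-1* (0,1)[.O./.XO/OXX]-1 (0,2)[..O/.XO/OXX]-1 (1,0)[.../OXO/OXX]-1
p3 X@[O../.XO/OXX]: (0,1)[OX./.XO/OXX]+1* (0,2)[O.X/.XO/OXX]+1 (1,0)[O../XXO/OXX]+1
p4 O@[OX./.XO/OXX] terminal -1; root [.../..O/OXX] d5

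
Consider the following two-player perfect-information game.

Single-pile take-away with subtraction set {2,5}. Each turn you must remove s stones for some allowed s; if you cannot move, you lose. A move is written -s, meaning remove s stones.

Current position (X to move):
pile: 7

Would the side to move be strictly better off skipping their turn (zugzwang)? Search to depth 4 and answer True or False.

zugzwang(7, X) = True

ply 1, X at 7 | -2=-1→5*; -5=-1→2
ply 2, O at 5 | -2=-1→3; -5=+1→0*
ply 3: 0 is terminal -1 (X); from 7 depth 4
pass branch (O moves first from the same position):
  | ply 1, O at 7 | -2=-1→5*; -5=-1→2
  | ply 2, X at 5 | -2=-1→3; -5=+1→0*
  | ply 3: 0 is terminal -1 (O); from 7 depth 4
X moving scores -1; X passing scores +1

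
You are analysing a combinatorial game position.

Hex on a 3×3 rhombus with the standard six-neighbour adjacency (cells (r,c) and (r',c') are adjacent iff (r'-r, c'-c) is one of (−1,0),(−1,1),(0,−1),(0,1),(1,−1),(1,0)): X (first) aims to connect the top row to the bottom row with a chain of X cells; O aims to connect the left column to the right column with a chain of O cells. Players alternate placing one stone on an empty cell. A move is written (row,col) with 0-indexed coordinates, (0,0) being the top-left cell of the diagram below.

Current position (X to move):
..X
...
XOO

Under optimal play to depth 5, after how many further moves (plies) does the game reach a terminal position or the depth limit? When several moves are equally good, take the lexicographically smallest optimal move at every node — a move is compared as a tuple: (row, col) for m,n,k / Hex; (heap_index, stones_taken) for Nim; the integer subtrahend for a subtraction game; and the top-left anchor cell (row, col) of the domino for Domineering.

p1 X@[..X/.../XOO]: (0,0)[X.X/.../XOO]+1* (0,1)[.XX/.../XOO]+1 (1,0)[..X/X../XOO]+1 (1,1)[..X/.X./XOO]+1 (1,2)[..X/..X/XOO]+1
p2 O@[X.X/.../XOO]: (0,1)[XOX/.../XOO]-1* (1,0)[X.X/O../XOO]-1 (1,1)[X.X/.O./XOO]-1 (1,2)[X.X/..O/XOO]-1
p3 X@[XOX/.../XOO]: (1,0)[XOX/X../XOO]+1* (1,1)[XOX/.X./XOO]+1 (1,2)[XOX/..X/XOO]+1
p4 O@[XOX/X../XOO] terminal -1; root [..X/.../XOO] d5

PV length from [..X/.../XOO]: 3 plies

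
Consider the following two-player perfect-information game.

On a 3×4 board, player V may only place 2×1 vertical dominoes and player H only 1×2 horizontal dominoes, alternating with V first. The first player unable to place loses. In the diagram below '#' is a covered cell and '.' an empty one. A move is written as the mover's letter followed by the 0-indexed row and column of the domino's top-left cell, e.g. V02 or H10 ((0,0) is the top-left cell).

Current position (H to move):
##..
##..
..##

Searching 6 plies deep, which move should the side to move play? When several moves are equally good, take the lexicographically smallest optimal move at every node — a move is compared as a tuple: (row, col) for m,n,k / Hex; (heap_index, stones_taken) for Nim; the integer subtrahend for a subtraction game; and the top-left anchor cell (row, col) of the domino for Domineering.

[##../##../..##] H move#1: H02:+1/####/##../..##*, H12:+1/##../####/..##, H20:-1/##../##../####
[####/##../..##] end (terminal -1, V#2); searched ##../##../..## to 6

H's best at [##../##../..##]: H02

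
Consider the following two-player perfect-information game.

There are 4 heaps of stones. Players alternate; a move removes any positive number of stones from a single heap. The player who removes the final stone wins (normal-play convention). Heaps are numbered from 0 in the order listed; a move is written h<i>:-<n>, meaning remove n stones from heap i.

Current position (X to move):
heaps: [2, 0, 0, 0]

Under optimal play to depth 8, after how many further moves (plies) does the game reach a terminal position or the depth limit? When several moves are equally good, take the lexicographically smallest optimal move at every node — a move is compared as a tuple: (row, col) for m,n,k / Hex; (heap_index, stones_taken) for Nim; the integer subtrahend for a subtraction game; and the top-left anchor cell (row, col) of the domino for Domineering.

[(2,0,0,0)] X move#1: h0:-1:-1/(1,0,0,0), h0:-2:+1/(0,0,0,0)*
[(0,0,0,0)] end (terminal -1, O#2); searched (2,0,0,0) to 8

PV length from [(2,0,0,0)]: 1 ply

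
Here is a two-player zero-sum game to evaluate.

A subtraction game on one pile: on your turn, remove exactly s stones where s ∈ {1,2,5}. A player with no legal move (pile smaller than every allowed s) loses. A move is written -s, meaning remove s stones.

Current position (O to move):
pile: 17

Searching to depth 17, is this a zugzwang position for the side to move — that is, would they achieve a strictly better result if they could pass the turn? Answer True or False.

zugzwang(17, O) = False

[17] O move#1: -1:-1/16, -2:+1/15*, -5:+1/12
[15] X move#2: -1:-1/14*, -2:-1/13, -5:-1/10
[14] O move#3: -1:-1/13, -2:+1/12*, -5:+1/9
[12] X move#4: -1:-1/11*, -2:-1/10, -5:-1/7
[11] O move#5: -1:-1/10, -2:+1/9*, -5:+1/6
[9] X move#6: -1:-1/8*, -2:-1/7, -5:-1/4
[8] O move#7: -1:-1/7, -2:+1/6*, -5:+1/3
[6] X move#8: -1:-1/5*, -2:-1/4, -5:-1/1
[5] O move#9: -1:-1/4, -2:+1/3*, -5:+1/0
[3] X move#10: -1:-1/2*, -2:-1/1
[2] O move#11: -1:-1/1, -2:+1/0*
[0] end (terminal -1, X#12); searched 17 to 17
suppose O passes — search the same position with X to move:
pass> [17] X move#1: -1:-1/16, -2:+1/15*, -5:+1/12
pass> [15] O move#2: -1:-1/14*, -2:-1/13, -5:-1/10
pass> [14] X move#3: -1:-1/13, -2:+1/12*, -5:+1/9
pass> [12] O move#4: -1:-1/11*, -2:-1/10, -5:-1/7
pass> [11] X move#5: -1:-1/10, -2:+1/9*, -5:+1/6
pass> [9] O move#6: -1:-1/8*, -2:-1/7, -5:-1/4
pass> [8] X move#7: -1:-1/7, -2:+1/6*, -5:+1/3
pass> [6] O move#8: -1:-1/5*, -2:-1/4, -5:-1/1
pass> [5] X move#9: -1:-1/4, -2:+1/3*, -5:+1/0
pass> [3] O move#10: -1:-1/2*, -2:-1/1
pass> [2] X move#11: -1:-1/1, -2:+1/0*
pass> [0] end (terminal -1, O#12); searched 17 to 17
for O: play +1, pass -1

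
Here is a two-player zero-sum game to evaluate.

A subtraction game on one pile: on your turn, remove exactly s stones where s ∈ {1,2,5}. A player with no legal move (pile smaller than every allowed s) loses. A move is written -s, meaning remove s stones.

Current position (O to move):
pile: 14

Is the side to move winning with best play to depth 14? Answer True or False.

O winning at [14]: True

p1 O@[14]: -1[13]-1 -2[12]+1* -5[9]+1
p2 X@[12]: -1[11]-1* -2[10]-1 -5[7]-1
p3 O@[11]: -1[10]-1 -2[9]+1* -5[6]+1
p4 X@[9]: -1[8]-1* -2[7]-1 -5[4]-1
p5 O@[8]: -1[7]-1 -2[6]+1* -5[3]+1
p6 X@[6]: -1[5]-1* -2[4]-1 -5[1]-1
p7 O@[5]: -1[4]-1 -2[3]+1* -5[0]+1
p8 X@[3]: -1[2]-1* -2[1]-1
p9 O@[2]: -1[1]-1 -2[0]+1*
p10 X@[0] terminal -1; root [14] d14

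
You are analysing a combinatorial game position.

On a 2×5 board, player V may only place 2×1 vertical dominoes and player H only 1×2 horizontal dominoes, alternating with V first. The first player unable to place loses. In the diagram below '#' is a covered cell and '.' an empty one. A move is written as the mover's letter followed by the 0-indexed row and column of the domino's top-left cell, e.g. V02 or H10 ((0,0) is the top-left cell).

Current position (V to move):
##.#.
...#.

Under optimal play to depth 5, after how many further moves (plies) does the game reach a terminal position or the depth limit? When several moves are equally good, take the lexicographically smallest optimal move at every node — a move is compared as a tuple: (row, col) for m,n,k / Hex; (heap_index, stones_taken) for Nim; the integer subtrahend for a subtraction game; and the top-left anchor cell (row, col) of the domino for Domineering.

ply 1, V at ##.#./...#. | V02=+1→####./..##.*; V04=-1→##.##/...##
ply 2, H at ####./..##. | H10=-1→####./####.*
ply 3, V at ####./####. | V04=+1→#####/#####*
ply 4: #####/##### is terminal -1 (H); from ##.#./...#. depth 5

PV length from [##.#./...#.]: 3 plies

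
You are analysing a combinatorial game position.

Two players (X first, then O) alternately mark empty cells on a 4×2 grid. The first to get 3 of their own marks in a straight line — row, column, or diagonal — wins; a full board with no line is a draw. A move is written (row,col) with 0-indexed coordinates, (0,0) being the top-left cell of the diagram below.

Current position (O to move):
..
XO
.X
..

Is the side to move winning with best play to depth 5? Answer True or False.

p1 O@[../XO/.X/..]: (0,0)[O./XO/.X/..]+0* (0,1)[.O/XO/.X/..]-1 (2,0)[../XO/OX/..]+0 (3,0)[../XO/.X/O.]+0 (3,1)[../XO/.X/.O]-1
p2 X@[O./XO/.X/..]: (0,1)[OX/XO/.X/..]+0* (2,0)[O./XO/XX/..]+0 (3,0)[O./XO/.X/X.]+0 (3,1)[O./XO/.X/.X]+0
p3 O@[OX/XO/.X/..]: (2,0)[OX/XO/OX/..]+0* (3,0)[OX/XO/.X/O.]+0 (3,1)[OX/XO/.X/.O]+0
p4 X@[OX/XO/OX/..]: (3,0)[OX/XO/OX/X.]+0* (3,1)[OX/XO/OX/.X]+0
p5 O@[OX/XO/OX/X.]: (3,1)[OX/XO/OX/XO]+0*
p6 X@[OX/XO/OX/XO] terminal +0; root [../XO/.X/..] d5

O winning at [../XO/.X/..]: False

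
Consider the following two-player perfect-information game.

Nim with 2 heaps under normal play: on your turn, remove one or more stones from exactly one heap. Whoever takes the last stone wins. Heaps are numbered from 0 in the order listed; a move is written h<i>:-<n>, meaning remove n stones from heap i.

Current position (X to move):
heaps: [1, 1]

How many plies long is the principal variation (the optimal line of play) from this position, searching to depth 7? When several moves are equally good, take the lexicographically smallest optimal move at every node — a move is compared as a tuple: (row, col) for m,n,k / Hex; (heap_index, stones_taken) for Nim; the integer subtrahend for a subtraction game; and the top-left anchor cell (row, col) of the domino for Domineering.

PV length from [(1,1)]: 2 plies

ply 1, X at (1,1) | h0:-1=-1→(0,1)*; h1:-1=-1→(1,0)
ply 2, O at (0,1) | h1:-1=+1→(0,0)*
ply 3: (0,0) is terminal -1 (X); from (1,1) depth 7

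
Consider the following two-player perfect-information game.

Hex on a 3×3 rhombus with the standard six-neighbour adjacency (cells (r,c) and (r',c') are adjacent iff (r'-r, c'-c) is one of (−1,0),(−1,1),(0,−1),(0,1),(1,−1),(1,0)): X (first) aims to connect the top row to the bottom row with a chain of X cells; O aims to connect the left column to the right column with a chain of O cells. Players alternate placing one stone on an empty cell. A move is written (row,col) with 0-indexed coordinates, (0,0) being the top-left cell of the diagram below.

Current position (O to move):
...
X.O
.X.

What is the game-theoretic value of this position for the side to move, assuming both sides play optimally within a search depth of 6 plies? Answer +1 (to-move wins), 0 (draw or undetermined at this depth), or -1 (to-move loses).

value(.../X.O/.X., O) = -1

p1 O@[.../X.O/.X.]: (0,0)[O../X.O/.X.]-1* (0,1)[.O./X.O/.X.]-1 (0,2)[..O/X.O/.X.]-1 (1,1)[.../XOO/.X.]-1 (2,0)[.../X.O/OX.]-1 (2,2)[.../X.O/.XO]-1
p2 X@[O../X.O/.X.]: (0,1)[OX./X.O/.X.]+1* (0,2)[O.X/X.O/.X.]-1 (1,1)[O../XXO/.X.]+1 (2,0)[O../X.O/XX.]-1 (2,2)[O../X.O/.XX]-1
p3 O@[OX./X.O/.X.]: (0,2)[OXO/X.O/.X.]-1* (1,1)[OX./XOO/.X.]-1 (2,0)[OX./X.O/OX.]-1 (2,2)[OX./X.O/.XO]-1
p4 X@[OXO/X.O/.X.]: (1,1)[OXO/XXO/.X.]+1* (2,0)[OXO/X.O/XX.]+1 (2,2)[OXO/X.O/.XX]+1
p5 O@[OXO/XXO/.X.] terminal -1; root [.../X.O/.X.] d6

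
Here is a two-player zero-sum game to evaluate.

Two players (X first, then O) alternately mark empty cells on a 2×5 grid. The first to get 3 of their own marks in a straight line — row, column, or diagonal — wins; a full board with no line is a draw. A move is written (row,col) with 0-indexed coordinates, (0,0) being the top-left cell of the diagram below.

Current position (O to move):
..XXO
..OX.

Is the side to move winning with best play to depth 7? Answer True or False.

O winning at [..XXO/..OX.]: False

p1 O@[..XXO/..OX.]: (0,0)[O.XXO/..OX.]-1 (0,1)[.OXXO/..OX.]+0* (1,0)[..XXO/O.OX.]-1 (1,1)[..XXO/.OOX.]-1 (1,4)[..XXO/..OXO]-1
p2 X@[.OXXO/..OX.]: (0,0)[XOXXO/..OX.]+0* (1,0)[.OXXO/X.OX.]+0 (1,1)[.OXXO/.XOX.]+0 (1,4)[.OXXO/..OXX]+0
p3 O@[XOXXO/..OX.]: (1,0)[XOXXO/O.OX.]+0* (1,1)[XOXXO/.OOX.]+0 (1,4)[XOXXO/..OXO]+0
p4 X@[XOXXO/O.OX.]: (1,1)[XOXXO/OXOX.]+0* (1,4)[XOXXO/O.OXX]-1
p5 O@[XOXXO/OXOX.]: (1,4)[XOXXO/OXOXO]+0*
p6 X@[XOXXO/OXOXO] terminal +0; root [..XXO/..OX.] d7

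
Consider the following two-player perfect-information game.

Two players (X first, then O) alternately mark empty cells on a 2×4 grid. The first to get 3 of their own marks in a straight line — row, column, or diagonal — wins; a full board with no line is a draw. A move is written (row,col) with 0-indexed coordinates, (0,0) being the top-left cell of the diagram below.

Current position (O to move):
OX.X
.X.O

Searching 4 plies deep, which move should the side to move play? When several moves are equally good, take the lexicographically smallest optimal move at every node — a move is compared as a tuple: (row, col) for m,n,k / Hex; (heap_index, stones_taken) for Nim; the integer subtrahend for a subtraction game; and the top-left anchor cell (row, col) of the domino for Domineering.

p1 O@[OX.X/.X.O]: (0,2)[OXOX/.X.O]+0* (1,0)[OX.X/OX.O]-1 (1,2)[OX.X/.XOO]-1
p2 X@[OXOX/.X.O]: (1,0)[OXOX/XX.O]+0* (1,2)[OXOX/.XXO]+0
p3 O@[OXOX/XX.O]: (1,2)[OXOX/XXOO]+0*
p4 X@[OXOX/XXOO] terminal +0; root [OX.X/.X.O] d4

O's best at [OX.X/.X.O]: (0,2)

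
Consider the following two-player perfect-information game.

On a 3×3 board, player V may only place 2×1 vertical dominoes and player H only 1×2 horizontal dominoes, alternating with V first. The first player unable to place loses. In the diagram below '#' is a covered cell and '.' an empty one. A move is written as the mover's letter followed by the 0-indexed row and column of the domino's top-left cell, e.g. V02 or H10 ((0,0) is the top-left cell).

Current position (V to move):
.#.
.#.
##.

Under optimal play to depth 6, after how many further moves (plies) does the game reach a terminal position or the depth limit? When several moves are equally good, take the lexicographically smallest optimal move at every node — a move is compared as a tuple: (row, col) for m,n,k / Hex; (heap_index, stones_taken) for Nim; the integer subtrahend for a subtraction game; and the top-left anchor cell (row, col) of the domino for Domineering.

PV length from [.#./.#./##.]: 1 ply

p1 V@[.#./.#./##.]: V00[##./##./##.]+1* V02[.##/.##/##.]+1 V12[.#./.##/###]+1
p2 H@[##./##./##.] terminal -1; root [.#./.#./##.] d6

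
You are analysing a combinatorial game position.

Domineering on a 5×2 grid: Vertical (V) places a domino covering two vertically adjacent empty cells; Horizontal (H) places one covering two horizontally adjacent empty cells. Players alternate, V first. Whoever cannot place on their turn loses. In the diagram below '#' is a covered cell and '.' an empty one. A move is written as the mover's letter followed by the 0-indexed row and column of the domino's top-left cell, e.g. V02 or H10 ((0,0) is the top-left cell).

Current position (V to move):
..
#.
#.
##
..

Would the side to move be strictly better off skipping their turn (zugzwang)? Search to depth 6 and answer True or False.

ply 1, V at ../#./#./##/.. | V01=-1→.#/##/#./##/..*; V11=-1→../##/##/##/..
ply 2, H at .#/##/#./##/.. | H40=+1→.#/##/#./##/##*
ply 3: .#/##/#./##/## is terminal -1 (V); from ../#./#./##/.. depth 6
pass branch (H moves first from the same position):
  | ply 1, H at ../#./#./##/.. | H00=+1→##/#./#./##/..*; H40=-1→../#./#./##/##
  | ply 2, V at ##/#./#./##/.. | V11=-1→##/##/##/##/..*
  | ply 3, H at ##/##/##/##/.. | H40=+1→##/##/##/##/##*
  | ply 4: ##/##/##/##/## is terminal -1 (V); from ../#./#./##/.. depth 6
V moving scores -1; V passing scores -1

zugzwang(../#./#./##/.., V) = False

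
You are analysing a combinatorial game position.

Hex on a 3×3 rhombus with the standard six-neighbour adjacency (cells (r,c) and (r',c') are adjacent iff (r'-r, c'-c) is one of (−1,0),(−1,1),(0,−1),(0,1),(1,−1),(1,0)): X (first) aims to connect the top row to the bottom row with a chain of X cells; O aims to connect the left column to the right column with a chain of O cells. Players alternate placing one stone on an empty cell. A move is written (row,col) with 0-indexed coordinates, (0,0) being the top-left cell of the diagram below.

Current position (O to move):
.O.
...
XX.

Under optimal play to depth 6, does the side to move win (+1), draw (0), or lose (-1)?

ply 1, O at .O./.../XX. | (0,0)=-1→OO./.../XX.; (0,2)=+1→.OO/.../XX.*; (1,0)=-1→.O./O../XX.; (1,1)=+1→.O./.O./XX.; (1,2)=+1→.O./..O/XX.; (2,2)=-1→.O./.../XXO
ply 2, X at .OO/.../XX. | (0,0)=-1→XOO/.../XX.*; (1,0)=-1→.OO/X../XX.; (1,1)=-1→.OO/.X./XX.; (1,2)=-1→.OO/..X/XX.; (2,2)=-1→.OO/.../XXX
ply 3, O at XOO/.../XX. | (1,0)=+1→XOO/O../XX.*; (1,1)=-1→XOO/.O./XX.; (1,2)=-1→XOO/..O/XX.; (2,2)=-1→XOO/.../XXO
ply 4: XOO/O../XX. is terminal -1 (X); from .O./.../XX. depth 6

value(.O./.../XX., O) = +1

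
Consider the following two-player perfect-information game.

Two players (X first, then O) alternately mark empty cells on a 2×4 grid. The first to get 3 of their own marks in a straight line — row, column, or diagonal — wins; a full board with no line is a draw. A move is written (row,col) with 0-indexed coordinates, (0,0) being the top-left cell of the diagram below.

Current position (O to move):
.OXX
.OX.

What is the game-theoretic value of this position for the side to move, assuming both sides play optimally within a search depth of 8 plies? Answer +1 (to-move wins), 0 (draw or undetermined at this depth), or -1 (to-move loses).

value(.OXX/.OX., O) = 0

p1 O@[.OXX/.OX.]: (0,0)[OOXX/.OX.]+0* (1,0)[.OXX/OOX.]+0 (1,3)[.OXX/.OXO]+0
p2 X@[OOXX/.OX.]: (1,0)[OOXX/XOX.]+0* (1,3)[OOXX/.OXX]+0
p3 O@[OOXX/XOX.]: (1,3)[OOXX/XOXO]+0*
p4 X@[OOXX/XOXO] terminal +0; root [.OXX/.OX.] d8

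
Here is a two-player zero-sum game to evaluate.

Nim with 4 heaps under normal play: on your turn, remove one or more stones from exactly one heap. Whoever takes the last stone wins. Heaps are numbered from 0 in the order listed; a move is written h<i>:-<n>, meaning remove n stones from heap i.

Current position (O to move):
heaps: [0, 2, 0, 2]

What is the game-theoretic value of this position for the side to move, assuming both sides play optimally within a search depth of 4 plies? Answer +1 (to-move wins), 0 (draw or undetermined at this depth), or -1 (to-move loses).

p1 O@[(0,2,0,2)]: h1:-1[(0,1,0,2)]-1* h1:-2[(0,0,0,2)]-1 h3:-1[(0,2,0,1)]-1 h3:-2[(0,2,0,0)]-1
p2 X@[(0,1,0,2)]: h1:-1[(0,0,0,2)]-1 h3:-1[(0,1,0,1)]+1* h3:-2[(0,1,0,0)]-1
p3 O@[(0,1,0,1)]: h1:-1[(0,0,0,1)]-1* h3:-1[(0,1,0,0)]-1
p4 X@[(0,0,0,1)]: h3:-1[(0,0,0,0)]+1*
p5 O@[(0,0,0,0)] terminal -1; root [(0,2,0,2)] d4

value((0,2,0,2), O) = -1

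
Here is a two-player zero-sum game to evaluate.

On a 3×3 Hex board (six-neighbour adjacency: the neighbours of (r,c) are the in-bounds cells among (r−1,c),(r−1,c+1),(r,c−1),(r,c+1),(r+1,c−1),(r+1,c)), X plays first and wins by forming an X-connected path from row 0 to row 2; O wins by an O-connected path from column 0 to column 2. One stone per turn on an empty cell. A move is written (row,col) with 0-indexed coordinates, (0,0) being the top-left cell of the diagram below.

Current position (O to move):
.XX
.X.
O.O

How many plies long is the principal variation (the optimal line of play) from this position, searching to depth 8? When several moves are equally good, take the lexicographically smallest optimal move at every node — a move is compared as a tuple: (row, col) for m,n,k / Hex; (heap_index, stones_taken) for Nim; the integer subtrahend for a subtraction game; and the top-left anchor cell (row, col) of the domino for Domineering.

PV length from [.XX/.X./O.O]: 1 ply

p1 O@[.XX/.X./O.O]: (0,0)[OXX/.X./O.O]-1 (1,0)[.XX/OX./O.O]-1 (1,2)[.XX/.XO/O.O]-1 (2,1)[.XX/.X./OOO]+1*
p2 X@[.XX/.X./OOO] terminal -1; root [.XX/.X./O.O] d8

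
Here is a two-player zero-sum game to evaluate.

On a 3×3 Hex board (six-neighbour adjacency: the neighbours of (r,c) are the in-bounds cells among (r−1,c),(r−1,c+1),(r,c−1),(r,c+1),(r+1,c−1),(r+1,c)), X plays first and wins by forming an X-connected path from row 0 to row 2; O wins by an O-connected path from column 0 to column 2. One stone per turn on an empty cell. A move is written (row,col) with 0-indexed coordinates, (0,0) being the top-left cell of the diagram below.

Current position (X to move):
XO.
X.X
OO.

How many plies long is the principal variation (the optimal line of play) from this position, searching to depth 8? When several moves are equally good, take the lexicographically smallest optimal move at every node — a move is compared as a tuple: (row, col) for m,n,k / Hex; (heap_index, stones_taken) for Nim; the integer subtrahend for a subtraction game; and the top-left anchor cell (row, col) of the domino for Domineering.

PV length from [XO./X.X/OO.]: 3 plies

[XO./X.X/OO.] X move#1: (0,2):-1/XOX/X.X/OO., (1,1):-1/XO./XXX/OO., (2,2):+1/XO./X.X/OOX*
[XO./X.X/OOX] O move#2: (0,2):-1/XOO/X.X/OOX*, (1,1):-1/XO./XOX/OOX
[XOO/X.X/OOX] X move#3: (1,1):+1/XOO/XXX/OOX*
[XOO/XXX/OOX] end (terminal -1, O#4); searched XO./X.X/OO. to 8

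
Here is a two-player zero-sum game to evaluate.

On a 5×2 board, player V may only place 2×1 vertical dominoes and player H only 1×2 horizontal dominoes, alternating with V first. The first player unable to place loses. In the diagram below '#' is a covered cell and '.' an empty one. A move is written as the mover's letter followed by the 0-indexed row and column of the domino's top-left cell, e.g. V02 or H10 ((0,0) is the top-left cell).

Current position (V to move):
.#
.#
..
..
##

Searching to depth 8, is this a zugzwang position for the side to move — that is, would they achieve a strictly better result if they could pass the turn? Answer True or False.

p1 V@[.#/.#/../../##]: V00[##/##/../../##]-1 V10[.#/##/#./../##]-1 V20[.#/.#/#./#./##]+1* V21[.#/.#/.#/.#/##]+1
p2 H@[.#/.#/#./#./##] terminal -1; root [.#/.#/../../##] d8
suppose V passes — search the same position with H to move:
pass> p1 H@[.#/.#/../../##]: H20[.#/.#/##/../##]+1* H30[.#/.#/../##/##]-1
pass> p2 V@[.#/.#/##/../##]: V00[##/##/##/../##]-1*
pass> p3 H@[##/##/##/../##]: H30[##/##/##/##/##]+1*
pass> p4 V@[##/##/##/##/##] terminal -1; root [.#/.#/../../##] d8
for V: play +1, pass -1

zugzwang(.#/.#/../../##, V) = False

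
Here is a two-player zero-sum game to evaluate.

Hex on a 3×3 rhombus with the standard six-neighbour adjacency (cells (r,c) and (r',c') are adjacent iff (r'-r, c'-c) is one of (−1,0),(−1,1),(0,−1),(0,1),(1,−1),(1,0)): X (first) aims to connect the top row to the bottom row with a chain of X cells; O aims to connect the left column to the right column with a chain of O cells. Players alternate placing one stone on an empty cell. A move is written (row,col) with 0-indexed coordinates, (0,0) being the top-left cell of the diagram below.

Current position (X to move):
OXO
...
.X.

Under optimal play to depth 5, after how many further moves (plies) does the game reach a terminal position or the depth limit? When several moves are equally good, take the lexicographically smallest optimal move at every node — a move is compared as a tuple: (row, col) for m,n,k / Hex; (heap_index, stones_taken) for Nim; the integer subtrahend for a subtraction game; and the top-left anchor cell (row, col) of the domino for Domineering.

PV length from [OXO/.../.X.]: 3 plies

ply 1, X at OXO/.../.X. | (1,0)=+1→OXO/X../.X.*; (1,1)=+1→OXO/.X./.X.; (1,2)=-1→OXO/..X/.X.; (2,0)=+1→OXO/.../XX.; (2,2)=-1→OXO/.../.XX
ply 2, O at OXO/X../.X. | (1,1)=-1→OXO/XO./.X.*; (1,2)=-1→OXO/X.O/.X.; (2,0)=-1→OXO/X../OX.; (2,2)=-1→OXO/X../.XO
ply 3, X at OXO/XO./.X. | (1,2)=-1→OXO/XOX/.X.; (2,0)=+1→OXO/XO./XX.*; (2,2)=-1→OXO/XO./.XX
ply 4: OXO/XO./XX. is terminal -1 (O); from OXO/.../.X. depth 5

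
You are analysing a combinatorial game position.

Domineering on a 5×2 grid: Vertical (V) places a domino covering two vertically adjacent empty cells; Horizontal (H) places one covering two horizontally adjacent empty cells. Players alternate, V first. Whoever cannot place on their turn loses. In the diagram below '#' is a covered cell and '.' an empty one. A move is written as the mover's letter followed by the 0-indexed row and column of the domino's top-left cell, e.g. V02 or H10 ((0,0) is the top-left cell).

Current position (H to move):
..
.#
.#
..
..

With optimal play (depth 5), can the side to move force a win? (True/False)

[../.#/.#/../..] H move#1: H00:-1/##/.#/.#/../.., H30:+1/../.#/.#/##/..*, H40:+1/../.#/.#/../##
[../.#/.#/##/..] V move#2: V00:-1/#./##/.#/##/..*, V10:-1/../##/##/##/..
[#./##/.#/##/..] H move#3: H40:+1/#./##/.#/##/##*
[#./##/.#/##/##] end (terminal -1, V#4); searched ../.#/.#/../.. to 5

H winning at [../.#/.#/../..]: True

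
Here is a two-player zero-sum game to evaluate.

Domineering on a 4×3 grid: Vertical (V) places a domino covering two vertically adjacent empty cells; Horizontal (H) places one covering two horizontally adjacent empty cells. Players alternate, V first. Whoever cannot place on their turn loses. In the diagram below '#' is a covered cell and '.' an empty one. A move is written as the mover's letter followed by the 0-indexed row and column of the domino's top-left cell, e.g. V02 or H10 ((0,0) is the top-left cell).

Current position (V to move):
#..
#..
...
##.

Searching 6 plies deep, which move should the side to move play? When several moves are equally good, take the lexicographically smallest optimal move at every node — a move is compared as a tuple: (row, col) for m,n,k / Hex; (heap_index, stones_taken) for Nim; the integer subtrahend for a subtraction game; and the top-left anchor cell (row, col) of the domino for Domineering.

ply 1, V at #../#../.../##. | V01=+1→##./##./.../##.*; V02=+1→#.#/#.#/.../##.; V11=+1→#../##./.#./##.; V12=+1→#../#.#/..#/##.; V22=-1→#../#../..#/###
ply 2, H at ##./##./.../##. | H20=-1→##./##./##./##.*; H21=-1→##./##./.##/##.
ply 3, V at ##./##./##./##. | V02=+1→###/###/##./##.*; V12=+1→##./###/###/##.; V22=+1→##./##./###/###
ply 4: ###/###/##./##. is terminal -1 (H); from #../#../.../##. depth 6

V's best at [#../#../.../##.]: V01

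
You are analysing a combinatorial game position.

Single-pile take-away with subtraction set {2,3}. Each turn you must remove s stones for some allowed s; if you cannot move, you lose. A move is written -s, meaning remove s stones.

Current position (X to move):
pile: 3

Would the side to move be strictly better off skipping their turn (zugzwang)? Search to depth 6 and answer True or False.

[3] X move#1: -2:+1/1*, -3:+1/0
[1] end (terminal -1, O#2); searched 3 to 6
if X skipped the turn, O would face:
~ [3] O move#1: -2:+1/1*, -3:+1/0
~ [1] end (terminal -1, X#2); searched 3 to 6
compare (X): move=+1 vs pass=-1

zugzwang(3, X) = False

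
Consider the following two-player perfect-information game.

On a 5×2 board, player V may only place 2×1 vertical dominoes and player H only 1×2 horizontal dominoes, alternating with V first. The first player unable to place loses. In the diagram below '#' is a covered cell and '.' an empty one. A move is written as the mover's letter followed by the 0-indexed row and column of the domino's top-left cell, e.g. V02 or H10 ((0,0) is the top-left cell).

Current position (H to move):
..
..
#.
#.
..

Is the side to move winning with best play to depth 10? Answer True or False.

H winning at [../../#./#./..]: True

p1 H@[../../#./#./..]: H00[##/../#./#./..]+1* H10[../##/#./#./..]+1 H40[../../#./#./##]-1
p2 V@[##/../#./#./..]: V11[##/.#/##/#./..]-1* V21[##/../##/##/..]-1 V31[##/../#./##/.#]-1
p3 H@[##/.#/##/#./..]: H40[##/.#/##/#./##]+1*
p4 V@[##/.#/##/#./##] terminal -1; root [../../#./#./..] d10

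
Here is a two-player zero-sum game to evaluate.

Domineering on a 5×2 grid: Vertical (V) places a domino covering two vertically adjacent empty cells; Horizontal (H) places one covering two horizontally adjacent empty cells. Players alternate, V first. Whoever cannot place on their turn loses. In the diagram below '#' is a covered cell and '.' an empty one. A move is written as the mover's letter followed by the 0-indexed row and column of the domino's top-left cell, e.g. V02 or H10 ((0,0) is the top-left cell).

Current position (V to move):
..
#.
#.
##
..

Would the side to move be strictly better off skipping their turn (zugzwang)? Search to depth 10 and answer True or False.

zugzwang(../#./#./##/.., V) = False

ply 1, V at ../#./#./##/.. | V01=-1→.#/##/#./##/..*; V11=-1→../##/##/##/..
ply 2, H at .#/##/#./##/.. | H40=+1→.#/##/#./##/##*
ply 3: .#/##/#./##/## is terminal -1 (V); from ../#./#./##/.. depth 10
pass branch (H moves first from the same position):
  | ply 1, H at ../#./#./##/.. | H00=+1→##/#./#./##/..*; H40=-1→../#./#./##/##
  | ply 2, V at ##/#./#./##/.. | V11=-1→##/##/##/##/..*
  | ply 3, H at ##/##/##/##/.. | H40=+1→##/##/##/##/##*
  | ply 4: ##/##/##/##/## is terminal -1 (V); from ../#./#./##/.. depth 10
V moving scores -1; V passing scores -1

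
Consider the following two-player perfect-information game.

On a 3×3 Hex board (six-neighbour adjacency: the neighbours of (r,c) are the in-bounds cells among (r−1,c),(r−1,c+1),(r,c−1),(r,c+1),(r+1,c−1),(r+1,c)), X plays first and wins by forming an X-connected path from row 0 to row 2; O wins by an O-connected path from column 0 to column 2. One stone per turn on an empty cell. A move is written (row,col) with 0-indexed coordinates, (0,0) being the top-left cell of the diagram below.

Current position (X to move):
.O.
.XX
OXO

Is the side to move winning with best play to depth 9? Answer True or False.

X winning at [.O./.XX/OXO]: True

p1 X@[.O./.XX/OXO]: (0,0)[XO./.XX/OXO]+1* (0,2)[.OX/.XX/OXO]+1 (1,0)[.O./XXX/OXO]+1
p2 O@[XO./.XX/OXO]: (0,2)[XOO/.XX/OXO]-1* (1,0)[XO./OXX/OXO]-1
p3 X@[XOO/.XX/OXO]: (1,0)[XOO/XXX/OXO]+1*
p4 O@[XOO/XXX/OXO] terminal -1; root [.O./.XX/OXO] d9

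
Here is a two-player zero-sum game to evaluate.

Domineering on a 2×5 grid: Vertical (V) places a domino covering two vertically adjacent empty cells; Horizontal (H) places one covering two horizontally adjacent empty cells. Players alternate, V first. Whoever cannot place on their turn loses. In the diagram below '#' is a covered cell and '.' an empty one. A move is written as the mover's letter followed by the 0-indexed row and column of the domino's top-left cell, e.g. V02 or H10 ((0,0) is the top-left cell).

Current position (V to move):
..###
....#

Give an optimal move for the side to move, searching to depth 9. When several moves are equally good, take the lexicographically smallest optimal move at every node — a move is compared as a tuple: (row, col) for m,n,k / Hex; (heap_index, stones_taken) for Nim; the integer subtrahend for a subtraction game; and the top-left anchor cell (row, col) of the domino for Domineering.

V's best at [..###/....#]: V01

p1 V@[..###/....#]: V00[#.###/#...#]-1 V01[.####/.#..#]+1*
p2 H@[.####/.#..#]: H12[.####/.####]-1*
p3 V@[.####/.####]: V00[#####/#####]+1*
p4 H@[#####/#####] terminal -1; root [..###/....#] d9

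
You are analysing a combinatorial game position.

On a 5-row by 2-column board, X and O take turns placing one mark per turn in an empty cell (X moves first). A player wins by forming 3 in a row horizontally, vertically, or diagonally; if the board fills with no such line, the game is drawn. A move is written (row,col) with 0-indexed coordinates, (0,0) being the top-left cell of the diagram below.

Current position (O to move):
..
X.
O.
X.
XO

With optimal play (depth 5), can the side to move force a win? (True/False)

O winning at [../X./O./X./XO]: False

p1 O@[../X./O./X./XO]: (0,0)[O./X./O./X./XO]+0* (0,1)[.O/X./O./X./XO]+0 (1,1)[../XO/O./X./XO]+0 (2,1)[../X./OO/X./XO]+0 (3,1)[../X./O./XO/XO]+0
p2 X@[O./X./O./X./XO]: (0,1)[OX/X./O./X./XO]+0* (1,1)[O./XX/O./X./XO]+0 (2,1)[O./X./OX/X./XO]+0 (3,1)[O./X./O./XX/XO]+0
p3 O@[OX/X./O./X./XO]: (1,1)[OX/XO/O./X./XO]+0* (2,1)[OX/X./OO/X./XO]+0 (3,1)[OX/X./O./XO/XO]+0
p4 X@[OX/XO/O./X./XO]: (2,1)[OX/XO/OX/X./XO]+0* (3,1)[OX/XO/O./XX/XO]+0
p5 O@[OX/XO/OX/X./XO]: (3,1)[OX/XO/OX/XO/XO]+0*
p6 X@[OX/XO/OX/XO/XO] terminal +0; root [../X./O./X./XO] d5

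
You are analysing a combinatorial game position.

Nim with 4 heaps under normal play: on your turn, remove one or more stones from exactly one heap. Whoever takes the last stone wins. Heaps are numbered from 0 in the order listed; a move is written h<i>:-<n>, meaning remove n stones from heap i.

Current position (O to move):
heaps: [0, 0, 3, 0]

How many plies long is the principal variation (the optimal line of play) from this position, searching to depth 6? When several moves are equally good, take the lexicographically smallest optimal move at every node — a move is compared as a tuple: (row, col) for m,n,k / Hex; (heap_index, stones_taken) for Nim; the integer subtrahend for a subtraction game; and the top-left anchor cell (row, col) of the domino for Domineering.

p1 O@[(0,0,3,0)]: h2:-1[(0,0,2,0)]-1 h2:-2[(0,0,1,0)]-1 h2:-3[(0,0,0,0)]+1*
p2 X@[(0,0,0,0)] terminal -1; root [(0,0,3,0)] d6

PV length from [(0,0,3,0)]: 1 ply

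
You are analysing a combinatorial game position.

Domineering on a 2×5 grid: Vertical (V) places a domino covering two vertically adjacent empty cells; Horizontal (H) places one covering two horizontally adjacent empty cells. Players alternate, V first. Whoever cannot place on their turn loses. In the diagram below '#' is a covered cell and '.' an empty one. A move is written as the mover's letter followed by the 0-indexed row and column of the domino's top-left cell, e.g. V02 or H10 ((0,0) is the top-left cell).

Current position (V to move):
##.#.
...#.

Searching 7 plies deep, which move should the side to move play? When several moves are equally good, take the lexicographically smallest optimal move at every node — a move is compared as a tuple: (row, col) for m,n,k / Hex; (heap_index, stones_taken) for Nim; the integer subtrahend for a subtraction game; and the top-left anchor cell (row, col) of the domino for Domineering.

ply 1, V at ##.#./...#. | V02=+1→####./..##.*; V04=-1→##.##/...##
ply 2, H at ####./..##. | H10=-1→####./####.*
ply 3, V at ####./####. | V04=+1→#####/#####*
ply 4: #####/##### is terminal -1 (H); from ##.#./...#. depth 7

V's best at [##.#./...#.]: V02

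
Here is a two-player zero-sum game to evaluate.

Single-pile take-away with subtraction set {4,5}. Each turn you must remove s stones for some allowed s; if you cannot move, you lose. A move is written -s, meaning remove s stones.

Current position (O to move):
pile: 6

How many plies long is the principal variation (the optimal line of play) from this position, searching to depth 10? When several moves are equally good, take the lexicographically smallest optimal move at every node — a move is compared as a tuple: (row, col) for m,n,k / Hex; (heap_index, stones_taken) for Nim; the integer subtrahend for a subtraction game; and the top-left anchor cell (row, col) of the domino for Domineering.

p1 O@[6]: -4[2]+1* -5[1]+1
p2 X@[2] terminal -1; root [6] d10

PV length from [6]: 1 ply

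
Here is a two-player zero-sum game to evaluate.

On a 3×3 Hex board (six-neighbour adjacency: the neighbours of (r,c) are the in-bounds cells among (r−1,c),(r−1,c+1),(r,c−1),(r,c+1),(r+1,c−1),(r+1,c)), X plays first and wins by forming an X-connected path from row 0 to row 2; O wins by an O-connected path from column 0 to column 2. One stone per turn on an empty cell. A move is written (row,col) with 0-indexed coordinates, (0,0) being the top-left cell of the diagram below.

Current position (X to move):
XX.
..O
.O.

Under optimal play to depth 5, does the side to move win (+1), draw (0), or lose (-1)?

value(XX./..O/.O., X) = +1

[XX./..O/.O.] X move#1: (0,2):-1/XXX/..O/.O., (1,0):-1/XX./X.O/.O., (1,1):-1/XX./.XO/.O., (2,0):+1/XX./..O/XO.*, (2,2):-1/XX./..O/.OX
[XX./..O/XO.] O move#2: (0,2):-1/XXO/..O/XO.*, (1,0):-1/XX./O.O/XO., (1,1):-1/XX./.OO/XO., (2,2):-1/XX./..O/XOO
[XXO/..O/XO.] X move#3: (1,0):+1/XXO/X.O/XO.*, (1,1):+1/XXO/.XO/XO., (2,2):+1/XXO/..O/XOX
[XXO/X.O/XO.] end (terminal -1, O#4); searched XX./..O/.O. to 5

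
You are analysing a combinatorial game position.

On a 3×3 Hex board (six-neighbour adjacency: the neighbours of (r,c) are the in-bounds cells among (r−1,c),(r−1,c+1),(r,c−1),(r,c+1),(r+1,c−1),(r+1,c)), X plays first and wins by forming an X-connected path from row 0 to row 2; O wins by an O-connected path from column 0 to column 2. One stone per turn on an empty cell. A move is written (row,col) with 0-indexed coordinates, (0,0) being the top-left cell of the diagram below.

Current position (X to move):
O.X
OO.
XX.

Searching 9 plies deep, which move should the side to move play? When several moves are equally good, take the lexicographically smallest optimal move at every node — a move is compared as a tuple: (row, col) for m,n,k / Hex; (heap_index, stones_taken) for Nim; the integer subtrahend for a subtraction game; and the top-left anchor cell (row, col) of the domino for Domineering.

X's best at [O.X/OO./XX.]: (1,2)

ply 1, X at O.X/OO./XX. | (0,1)=-1→OXX/OO./XX.; (1,2)=+1→O.X/OOX/XX.*; (2,2)=-1→O.X/OO./XXX
ply 2: O.X/OOX/XX. is terminal -1 (O); from O.X/OO./XX. depth 9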